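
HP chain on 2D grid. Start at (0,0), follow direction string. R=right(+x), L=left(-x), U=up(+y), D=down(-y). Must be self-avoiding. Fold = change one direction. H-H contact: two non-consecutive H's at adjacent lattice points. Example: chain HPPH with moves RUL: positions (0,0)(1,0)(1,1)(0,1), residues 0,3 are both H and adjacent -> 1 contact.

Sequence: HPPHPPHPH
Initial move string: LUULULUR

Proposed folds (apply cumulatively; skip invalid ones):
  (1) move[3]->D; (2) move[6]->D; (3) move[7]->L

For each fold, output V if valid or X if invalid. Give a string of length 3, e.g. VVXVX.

Initial: LUULULUR -> [(0, 0), (-1, 0), (-1, 1), (-1, 2), (-2, 2), (-2, 3), (-3, 3), (-3, 4), (-2, 4)]
Fold 1: move[3]->D => LUUDULUR INVALID (collision), skipped
Fold 2: move[6]->D => LUULULDR INVALID (collision), skipped
Fold 3: move[7]->L => LUULULUL VALID

Answer: XXV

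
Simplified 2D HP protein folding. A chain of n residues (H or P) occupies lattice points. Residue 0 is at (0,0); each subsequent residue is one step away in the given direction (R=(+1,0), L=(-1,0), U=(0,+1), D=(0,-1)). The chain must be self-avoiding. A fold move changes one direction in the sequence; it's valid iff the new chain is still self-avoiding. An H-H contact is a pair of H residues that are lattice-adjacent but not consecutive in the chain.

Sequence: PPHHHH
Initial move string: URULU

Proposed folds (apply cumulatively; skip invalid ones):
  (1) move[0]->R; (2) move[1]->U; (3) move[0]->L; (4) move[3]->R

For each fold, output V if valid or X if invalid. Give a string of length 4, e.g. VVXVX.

Initial: URULU -> [(0, 0), (0, 1), (1, 1), (1, 2), (0, 2), (0, 3)]
Fold 1: move[0]->R => RRULU VALID
Fold 2: move[1]->U => RUULU VALID
Fold 3: move[0]->L => LUULU VALID
Fold 4: move[3]->R => LUURU VALID

Answer: VVVV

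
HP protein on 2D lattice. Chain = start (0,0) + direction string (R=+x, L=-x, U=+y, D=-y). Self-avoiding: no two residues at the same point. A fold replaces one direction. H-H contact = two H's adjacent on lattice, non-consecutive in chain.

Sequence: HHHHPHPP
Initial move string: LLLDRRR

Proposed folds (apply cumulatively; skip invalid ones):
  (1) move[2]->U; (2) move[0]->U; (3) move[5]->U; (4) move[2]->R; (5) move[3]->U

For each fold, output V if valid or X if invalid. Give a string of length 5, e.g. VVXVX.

Answer: XXXXV

Derivation:
Initial: LLLDRRR -> [(0, 0), (-1, 0), (-2, 0), (-3, 0), (-3, -1), (-2, -1), (-1, -1), (0, -1)]
Fold 1: move[2]->U => LLUDRRR INVALID (collision), skipped
Fold 2: move[0]->U => ULLDRRR INVALID (collision), skipped
Fold 3: move[5]->U => LLLDRUR INVALID (collision), skipped
Fold 4: move[2]->R => LLRDRRR INVALID (collision), skipped
Fold 5: move[3]->U => LLLURRR VALID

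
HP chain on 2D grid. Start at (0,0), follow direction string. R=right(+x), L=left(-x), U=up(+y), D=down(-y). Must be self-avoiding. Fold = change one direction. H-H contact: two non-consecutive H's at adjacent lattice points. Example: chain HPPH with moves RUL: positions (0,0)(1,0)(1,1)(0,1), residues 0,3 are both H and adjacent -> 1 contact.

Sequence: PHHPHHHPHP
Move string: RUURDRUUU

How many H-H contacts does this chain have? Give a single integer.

Positions: [(0, 0), (1, 0), (1, 1), (1, 2), (2, 2), (2, 1), (3, 1), (3, 2), (3, 3), (3, 4)]
H-H contact: residue 2 @(1,1) - residue 5 @(2, 1)

Answer: 1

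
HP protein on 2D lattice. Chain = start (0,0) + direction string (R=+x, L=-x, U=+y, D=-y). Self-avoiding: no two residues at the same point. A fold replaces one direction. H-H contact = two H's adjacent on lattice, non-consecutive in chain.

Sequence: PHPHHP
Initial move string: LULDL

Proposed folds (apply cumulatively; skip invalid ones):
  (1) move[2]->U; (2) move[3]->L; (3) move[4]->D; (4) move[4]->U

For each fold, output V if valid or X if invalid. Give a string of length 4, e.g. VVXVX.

Initial: LULDL -> [(0, 0), (-1, 0), (-1, 1), (-2, 1), (-2, 0), (-3, 0)]
Fold 1: move[2]->U => LUUDL INVALID (collision), skipped
Fold 2: move[3]->L => LULLL VALID
Fold 3: move[4]->D => LULLD VALID
Fold 4: move[4]->U => LULLU VALID

Answer: XVVV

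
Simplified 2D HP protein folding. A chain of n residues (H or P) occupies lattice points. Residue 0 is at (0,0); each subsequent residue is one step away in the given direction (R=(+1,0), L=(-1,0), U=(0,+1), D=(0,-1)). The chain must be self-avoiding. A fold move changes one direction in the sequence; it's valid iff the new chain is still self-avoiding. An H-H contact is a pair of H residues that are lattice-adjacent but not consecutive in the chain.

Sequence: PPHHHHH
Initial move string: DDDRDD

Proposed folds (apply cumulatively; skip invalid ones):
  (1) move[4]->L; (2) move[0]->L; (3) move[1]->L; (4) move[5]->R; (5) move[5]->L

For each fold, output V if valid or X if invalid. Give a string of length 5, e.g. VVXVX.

Answer: XVVVV

Derivation:
Initial: DDDRDD -> [(0, 0), (0, -1), (0, -2), (0, -3), (1, -3), (1, -4), (1, -5)]
Fold 1: move[4]->L => DDDRLD INVALID (collision), skipped
Fold 2: move[0]->L => LDDRDD VALID
Fold 3: move[1]->L => LLDRDD VALID
Fold 4: move[5]->R => LLDRDR VALID
Fold 5: move[5]->L => LLDRDL VALID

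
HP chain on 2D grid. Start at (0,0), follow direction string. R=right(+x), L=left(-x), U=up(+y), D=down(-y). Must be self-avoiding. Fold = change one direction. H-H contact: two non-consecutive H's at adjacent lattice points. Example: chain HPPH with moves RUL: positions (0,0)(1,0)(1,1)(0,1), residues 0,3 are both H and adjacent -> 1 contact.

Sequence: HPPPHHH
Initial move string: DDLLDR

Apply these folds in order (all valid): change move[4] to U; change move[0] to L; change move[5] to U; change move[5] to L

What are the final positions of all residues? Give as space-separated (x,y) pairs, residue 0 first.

Initial moves: DDLLDR
Fold: move[4]->U => DDLLUR (positions: [(0, 0), (0, -1), (0, -2), (-1, -2), (-2, -2), (-2, -1), (-1, -1)])
Fold: move[0]->L => LDLLUR (positions: [(0, 0), (-1, 0), (-1, -1), (-2, -1), (-3, -1), (-3, 0), (-2, 0)])
Fold: move[5]->U => LDLLUU (positions: [(0, 0), (-1, 0), (-1, -1), (-2, -1), (-3, -1), (-3, 0), (-3, 1)])
Fold: move[5]->L => LDLLUL (positions: [(0, 0), (-1, 0), (-1, -1), (-2, -1), (-3, -1), (-3, 0), (-4, 0)])

Answer: (0,0) (-1,0) (-1,-1) (-2,-1) (-3,-1) (-3,0) (-4,0)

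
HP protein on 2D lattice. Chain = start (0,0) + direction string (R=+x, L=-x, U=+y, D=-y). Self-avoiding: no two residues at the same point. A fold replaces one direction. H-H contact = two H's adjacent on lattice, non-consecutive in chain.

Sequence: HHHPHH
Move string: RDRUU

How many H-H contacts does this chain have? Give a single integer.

Positions: [(0, 0), (1, 0), (1, -1), (2, -1), (2, 0), (2, 1)]
H-H contact: residue 1 @(1,0) - residue 4 @(2, 0)

Answer: 1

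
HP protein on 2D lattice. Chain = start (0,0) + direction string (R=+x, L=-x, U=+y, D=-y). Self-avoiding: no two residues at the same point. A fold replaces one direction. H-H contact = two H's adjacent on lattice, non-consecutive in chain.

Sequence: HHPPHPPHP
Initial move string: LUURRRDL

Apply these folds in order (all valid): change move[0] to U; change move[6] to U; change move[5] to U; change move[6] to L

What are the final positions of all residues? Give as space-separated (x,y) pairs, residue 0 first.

Initial moves: LUURRRDL
Fold: move[0]->U => UUURRRDL (positions: [(0, 0), (0, 1), (0, 2), (0, 3), (1, 3), (2, 3), (3, 3), (3, 2), (2, 2)])
Fold: move[6]->U => UUURRRUL (positions: [(0, 0), (0, 1), (0, 2), (0, 3), (1, 3), (2, 3), (3, 3), (3, 4), (2, 4)])
Fold: move[5]->U => UUURRUUL (positions: [(0, 0), (0, 1), (0, 2), (0, 3), (1, 3), (2, 3), (2, 4), (2, 5), (1, 5)])
Fold: move[6]->L => UUURRULL (positions: [(0, 0), (0, 1), (0, 2), (0, 3), (1, 3), (2, 3), (2, 4), (1, 4), (0, 4)])

Answer: (0,0) (0,1) (0,2) (0,3) (1,3) (2,3) (2,4) (1,4) (0,4)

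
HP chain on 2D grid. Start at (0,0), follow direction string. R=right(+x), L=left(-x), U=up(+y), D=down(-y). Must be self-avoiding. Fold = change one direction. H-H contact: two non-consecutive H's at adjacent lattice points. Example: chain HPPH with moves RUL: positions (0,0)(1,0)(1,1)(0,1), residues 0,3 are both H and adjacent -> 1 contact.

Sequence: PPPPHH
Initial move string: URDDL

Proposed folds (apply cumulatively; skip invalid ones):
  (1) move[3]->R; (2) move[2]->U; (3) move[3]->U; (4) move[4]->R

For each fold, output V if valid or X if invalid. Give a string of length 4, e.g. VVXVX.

Answer: XXXV

Derivation:
Initial: URDDL -> [(0, 0), (0, 1), (1, 1), (1, 0), (1, -1), (0, -1)]
Fold 1: move[3]->R => URDRL INVALID (collision), skipped
Fold 2: move[2]->U => URUDL INVALID (collision), skipped
Fold 3: move[3]->U => URDUL INVALID (collision), skipped
Fold 4: move[4]->R => URDDR VALID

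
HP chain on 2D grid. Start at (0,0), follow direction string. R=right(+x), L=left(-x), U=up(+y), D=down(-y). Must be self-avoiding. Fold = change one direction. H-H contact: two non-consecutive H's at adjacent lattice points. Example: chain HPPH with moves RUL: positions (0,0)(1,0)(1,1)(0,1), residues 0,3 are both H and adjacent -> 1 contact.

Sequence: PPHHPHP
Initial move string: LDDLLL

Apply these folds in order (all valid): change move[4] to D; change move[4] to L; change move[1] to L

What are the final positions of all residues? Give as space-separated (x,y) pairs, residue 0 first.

Initial moves: LDDLLL
Fold: move[4]->D => LDDLDL (positions: [(0, 0), (-1, 0), (-1, -1), (-1, -2), (-2, -2), (-2, -3), (-3, -3)])
Fold: move[4]->L => LDDLLL (positions: [(0, 0), (-1, 0), (-1, -1), (-1, -2), (-2, -2), (-3, -2), (-4, -2)])
Fold: move[1]->L => LLDLLL (positions: [(0, 0), (-1, 0), (-2, 0), (-2, -1), (-3, -1), (-4, -1), (-5, -1)])

Answer: (0,0) (-1,0) (-2,0) (-2,-1) (-3,-1) (-4,-1) (-5,-1)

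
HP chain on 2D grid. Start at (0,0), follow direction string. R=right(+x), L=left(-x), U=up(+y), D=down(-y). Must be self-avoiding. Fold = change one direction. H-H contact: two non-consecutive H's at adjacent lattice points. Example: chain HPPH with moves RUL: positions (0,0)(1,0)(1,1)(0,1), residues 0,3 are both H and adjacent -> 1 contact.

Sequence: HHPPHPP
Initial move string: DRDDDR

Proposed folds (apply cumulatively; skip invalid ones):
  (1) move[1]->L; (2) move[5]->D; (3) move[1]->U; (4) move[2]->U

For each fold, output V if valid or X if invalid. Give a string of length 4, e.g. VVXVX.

Answer: VVXX

Derivation:
Initial: DRDDDR -> [(0, 0), (0, -1), (1, -1), (1, -2), (1, -3), (1, -4), (2, -4)]
Fold 1: move[1]->L => DLDDDR VALID
Fold 2: move[5]->D => DLDDDD VALID
Fold 3: move[1]->U => DUDDDD INVALID (collision), skipped
Fold 4: move[2]->U => DLUDDD INVALID (collision), skipped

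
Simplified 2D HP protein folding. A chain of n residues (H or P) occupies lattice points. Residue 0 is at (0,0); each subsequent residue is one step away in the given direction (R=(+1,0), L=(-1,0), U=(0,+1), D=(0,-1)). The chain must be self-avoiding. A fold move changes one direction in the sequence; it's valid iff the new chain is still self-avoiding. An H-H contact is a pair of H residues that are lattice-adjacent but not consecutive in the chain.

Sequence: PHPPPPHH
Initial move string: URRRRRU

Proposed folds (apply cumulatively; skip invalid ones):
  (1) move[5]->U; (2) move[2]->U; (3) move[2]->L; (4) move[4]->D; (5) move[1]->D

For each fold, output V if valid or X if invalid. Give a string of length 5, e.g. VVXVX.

Initial: URRRRRU -> [(0, 0), (0, 1), (1, 1), (2, 1), (3, 1), (4, 1), (5, 1), (5, 2)]
Fold 1: move[5]->U => URRRRUU VALID
Fold 2: move[2]->U => URURRUU VALID
Fold 3: move[2]->L => URLRRUU INVALID (collision), skipped
Fold 4: move[4]->D => URURDUU INVALID (collision), skipped
Fold 5: move[1]->D => UDURRUU INVALID (collision), skipped

Answer: VVXXX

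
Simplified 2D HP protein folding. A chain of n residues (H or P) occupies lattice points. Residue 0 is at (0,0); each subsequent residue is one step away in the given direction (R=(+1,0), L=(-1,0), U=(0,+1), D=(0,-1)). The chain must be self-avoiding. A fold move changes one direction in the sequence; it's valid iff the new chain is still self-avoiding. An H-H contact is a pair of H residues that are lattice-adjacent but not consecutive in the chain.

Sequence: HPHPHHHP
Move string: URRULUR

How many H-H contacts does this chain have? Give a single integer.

Positions: [(0, 0), (0, 1), (1, 1), (2, 1), (2, 2), (1, 2), (1, 3), (2, 3)]
H-H contact: residue 2 @(1,1) - residue 5 @(1, 2)

Answer: 1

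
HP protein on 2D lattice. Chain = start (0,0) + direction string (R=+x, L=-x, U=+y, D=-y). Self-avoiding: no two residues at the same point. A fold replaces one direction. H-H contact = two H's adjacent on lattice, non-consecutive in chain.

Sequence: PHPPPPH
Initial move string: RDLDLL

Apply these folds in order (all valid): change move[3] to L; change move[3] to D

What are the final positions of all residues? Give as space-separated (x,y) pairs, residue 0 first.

Answer: (0,0) (1,0) (1,-1) (0,-1) (0,-2) (-1,-2) (-2,-2)

Derivation:
Initial moves: RDLDLL
Fold: move[3]->L => RDLLLL (positions: [(0, 0), (1, 0), (1, -1), (0, -1), (-1, -1), (-2, -1), (-3, -1)])
Fold: move[3]->D => RDLDLL (positions: [(0, 0), (1, 0), (1, -1), (0, -1), (0, -2), (-1, -2), (-2, -2)])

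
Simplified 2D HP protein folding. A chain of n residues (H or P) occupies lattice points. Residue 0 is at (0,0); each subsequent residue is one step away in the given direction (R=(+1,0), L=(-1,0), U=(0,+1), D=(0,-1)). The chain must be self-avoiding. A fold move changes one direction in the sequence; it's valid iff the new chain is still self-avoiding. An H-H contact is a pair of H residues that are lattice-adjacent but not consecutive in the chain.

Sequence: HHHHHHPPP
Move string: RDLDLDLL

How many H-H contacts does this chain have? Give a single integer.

Positions: [(0, 0), (1, 0), (1, -1), (0, -1), (0, -2), (-1, -2), (-1, -3), (-2, -3), (-3, -3)]
H-H contact: residue 0 @(0,0) - residue 3 @(0, -1)

Answer: 1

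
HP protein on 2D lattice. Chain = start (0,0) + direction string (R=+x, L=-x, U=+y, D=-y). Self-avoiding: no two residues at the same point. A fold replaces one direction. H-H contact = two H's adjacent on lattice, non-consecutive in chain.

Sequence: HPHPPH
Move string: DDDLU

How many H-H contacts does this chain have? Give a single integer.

Answer: 1

Derivation:
Positions: [(0, 0), (0, -1), (0, -2), (0, -3), (-1, -3), (-1, -2)]
H-H contact: residue 2 @(0,-2) - residue 5 @(-1, -2)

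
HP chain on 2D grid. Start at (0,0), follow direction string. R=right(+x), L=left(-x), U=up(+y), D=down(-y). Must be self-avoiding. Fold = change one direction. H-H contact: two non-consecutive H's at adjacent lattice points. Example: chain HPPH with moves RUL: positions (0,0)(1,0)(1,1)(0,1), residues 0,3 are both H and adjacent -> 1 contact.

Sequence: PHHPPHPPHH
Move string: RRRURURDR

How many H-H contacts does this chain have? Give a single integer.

Answer: 1

Derivation:
Positions: [(0, 0), (1, 0), (2, 0), (3, 0), (3, 1), (4, 1), (4, 2), (5, 2), (5, 1), (6, 1)]
H-H contact: residue 5 @(4,1) - residue 8 @(5, 1)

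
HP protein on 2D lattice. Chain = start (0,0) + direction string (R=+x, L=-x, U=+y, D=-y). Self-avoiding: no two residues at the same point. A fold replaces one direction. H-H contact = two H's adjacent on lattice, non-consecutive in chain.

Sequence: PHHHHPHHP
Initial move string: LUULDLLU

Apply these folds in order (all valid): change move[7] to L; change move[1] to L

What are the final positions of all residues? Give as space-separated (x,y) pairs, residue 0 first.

Answer: (0,0) (-1,0) (-2,0) (-2,1) (-3,1) (-3,0) (-4,0) (-5,0) (-6,0)

Derivation:
Initial moves: LUULDLLU
Fold: move[7]->L => LUULDLLL (positions: [(0, 0), (-1, 0), (-1, 1), (-1, 2), (-2, 2), (-2, 1), (-3, 1), (-4, 1), (-5, 1)])
Fold: move[1]->L => LLULDLLL (positions: [(0, 0), (-1, 0), (-2, 0), (-2, 1), (-3, 1), (-3, 0), (-4, 0), (-5, 0), (-6, 0)])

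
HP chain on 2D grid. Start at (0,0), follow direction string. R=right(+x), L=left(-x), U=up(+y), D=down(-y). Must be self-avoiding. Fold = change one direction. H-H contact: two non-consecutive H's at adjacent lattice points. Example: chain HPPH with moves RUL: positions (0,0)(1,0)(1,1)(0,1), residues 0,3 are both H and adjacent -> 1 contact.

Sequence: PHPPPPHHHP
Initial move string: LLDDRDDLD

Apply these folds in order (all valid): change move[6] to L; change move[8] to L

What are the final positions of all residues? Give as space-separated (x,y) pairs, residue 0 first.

Answer: (0,0) (-1,0) (-2,0) (-2,-1) (-2,-2) (-1,-2) (-1,-3) (-2,-3) (-3,-3) (-4,-3)

Derivation:
Initial moves: LLDDRDDLD
Fold: move[6]->L => LLDDRDLLD (positions: [(0, 0), (-1, 0), (-2, 0), (-2, -1), (-2, -2), (-1, -2), (-1, -3), (-2, -3), (-3, -3), (-3, -4)])
Fold: move[8]->L => LLDDRDLLL (positions: [(0, 0), (-1, 0), (-2, 0), (-2, -1), (-2, -2), (-1, -2), (-1, -3), (-2, -3), (-3, -3), (-4, -3)])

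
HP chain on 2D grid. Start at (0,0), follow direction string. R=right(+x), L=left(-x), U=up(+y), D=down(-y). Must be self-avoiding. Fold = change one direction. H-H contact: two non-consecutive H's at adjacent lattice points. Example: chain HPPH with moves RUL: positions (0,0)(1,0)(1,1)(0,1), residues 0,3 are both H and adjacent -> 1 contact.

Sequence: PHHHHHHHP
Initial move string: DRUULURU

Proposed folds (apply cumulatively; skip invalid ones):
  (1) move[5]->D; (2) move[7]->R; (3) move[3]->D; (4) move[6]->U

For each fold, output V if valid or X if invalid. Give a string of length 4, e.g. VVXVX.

Answer: XVXV

Derivation:
Initial: DRUULURU -> [(0, 0), (0, -1), (1, -1), (1, 0), (1, 1), (0, 1), (0, 2), (1, 2), (1, 3)]
Fold 1: move[5]->D => DRUULDRU INVALID (collision), skipped
Fold 2: move[7]->R => DRUULURR VALID
Fold 3: move[3]->D => DRUDLURR INVALID (collision), skipped
Fold 4: move[6]->U => DRUULUUR VALID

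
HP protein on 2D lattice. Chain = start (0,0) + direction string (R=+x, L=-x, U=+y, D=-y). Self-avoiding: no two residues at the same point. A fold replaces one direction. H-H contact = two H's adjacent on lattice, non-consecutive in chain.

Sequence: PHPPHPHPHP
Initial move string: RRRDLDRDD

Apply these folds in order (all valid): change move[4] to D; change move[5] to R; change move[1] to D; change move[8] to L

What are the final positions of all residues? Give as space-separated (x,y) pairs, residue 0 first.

Initial moves: RRRDLDRDD
Fold: move[4]->D => RRRDDDRDD (positions: [(0, 0), (1, 0), (2, 0), (3, 0), (3, -1), (3, -2), (3, -3), (4, -3), (4, -4), (4, -5)])
Fold: move[5]->R => RRRDDRRDD (positions: [(0, 0), (1, 0), (2, 0), (3, 0), (3, -1), (3, -2), (4, -2), (5, -2), (5, -3), (5, -4)])
Fold: move[1]->D => RDRDDRRDD (positions: [(0, 0), (1, 0), (1, -1), (2, -1), (2, -2), (2, -3), (3, -3), (4, -3), (4, -4), (4, -5)])
Fold: move[8]->L => RDRDDRRDL (positions: [(0, 0), (1, 0), (1, -1), (2, -1), (2, -2), (2, -3), (3, -3), (4, -3), (4, -4), (3, -4)])

Answer: (0,0) (1,0) (1,-1) (2,-1) (2,-2) (2,-3) (3,-3) (4,-3) (4,-4) (3,-4)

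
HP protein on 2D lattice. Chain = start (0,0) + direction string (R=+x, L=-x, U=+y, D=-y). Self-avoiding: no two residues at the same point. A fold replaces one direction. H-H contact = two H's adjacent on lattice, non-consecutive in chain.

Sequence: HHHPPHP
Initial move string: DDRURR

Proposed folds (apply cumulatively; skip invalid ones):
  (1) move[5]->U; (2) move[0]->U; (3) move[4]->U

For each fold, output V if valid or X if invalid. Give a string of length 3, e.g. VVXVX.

Answer: VXV

Derivation:
Initial: DDRURR -> [(0, 0), (0, -1), (0, -2), (1, -2), (1, -1), (2, -1), (3, -1)]
Fold 1: move[5]->U => DDRURU VALID
Fold 2: move[0]->U => UDRURU INVALID (collision), skipped
Fold 3: move[4]->U => DDRUUU VALID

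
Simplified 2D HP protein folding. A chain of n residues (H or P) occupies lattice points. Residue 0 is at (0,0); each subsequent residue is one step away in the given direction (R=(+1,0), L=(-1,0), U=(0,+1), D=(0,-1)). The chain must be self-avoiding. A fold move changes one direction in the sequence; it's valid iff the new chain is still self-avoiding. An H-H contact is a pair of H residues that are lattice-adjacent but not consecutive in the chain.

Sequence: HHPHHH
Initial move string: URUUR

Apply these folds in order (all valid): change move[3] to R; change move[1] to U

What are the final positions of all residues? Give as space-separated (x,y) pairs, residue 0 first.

Initial moves: URUUR
Fold: move[3]->R => URURR (positions: [(0, 0), (0, 1), (1, 1), (1, 2), (2, 2), (3, 2)])
Fold: move[1]->U => UUURR (positions: [(0, 0), (0, 1), (0, 2), (0, 3), (1, 3), (2, 3)])

Answer: (0,0) (0,1) (0,2) (0,3) (1,3) (2,3)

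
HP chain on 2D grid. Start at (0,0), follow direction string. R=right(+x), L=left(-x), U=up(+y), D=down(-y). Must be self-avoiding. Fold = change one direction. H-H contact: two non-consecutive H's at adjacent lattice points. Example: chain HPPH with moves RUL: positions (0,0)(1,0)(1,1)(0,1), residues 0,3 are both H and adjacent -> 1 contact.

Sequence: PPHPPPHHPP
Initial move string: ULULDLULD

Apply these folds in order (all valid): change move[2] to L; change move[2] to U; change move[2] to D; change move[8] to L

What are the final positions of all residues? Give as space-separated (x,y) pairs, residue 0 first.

Initial moves: ULULDLULD
Fold: move[2]->L => ULLLDLULD (positions: [(0, 0), (0, 1), (-1, 1), (-2, 1), (-3, 1), (-3, 0), (-4, 0), (-4, 1), (-5, 1), (-5, 0)])
Fold: move[2]->U => ULULDLULD (positions: [(0, 0), (0, 1), (-1, 1), (-1, 2), (-2, 2), (-2, 1), (-3, 1), (-3, 2), (-4, 2), (-4, 1)])
Fold: move[2]->D => ULDLDLULD (positions: [(0, 0), (0, 1), (-1, 1), (-1, 0), (-2, 0), (-2, -1), (-3, -1), (-3, 0), (-4, 0), (-4, -1)])
Fold: move[8]->L => ULDLDLULL (positions: [(0, 0), (0, 1), (-1, 1), (-1, 0), (-2, 0), (-2, -1), (-3, -1), (-3, 0), (-4, 0), (-5, 0)])

Answer: (0,0) (0,1) (-1,1) (-1,0) (-2,0) (-2,-1) (-3,-1) (-3,0) (-4,0) (-5,0)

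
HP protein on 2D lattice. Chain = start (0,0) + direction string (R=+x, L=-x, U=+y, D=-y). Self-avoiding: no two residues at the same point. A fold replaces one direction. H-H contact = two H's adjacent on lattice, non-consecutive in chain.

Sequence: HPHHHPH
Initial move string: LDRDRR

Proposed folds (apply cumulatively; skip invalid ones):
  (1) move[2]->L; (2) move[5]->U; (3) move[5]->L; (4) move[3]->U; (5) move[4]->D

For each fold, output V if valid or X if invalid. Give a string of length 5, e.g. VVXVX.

Initial: LDRDRR -> [(0, 0), (-1, 0), (-1, -1), (0, -1), (0, -2), (1, -2), (2, -2)]
Fold 1: move[2]->L => LDLDRR VALID
Fold 2: move[5]->U => LDLDRU INVALID (collision), skipped
Fold 3: move[5]->L => LDLDRL INVALID (collision), skipped
Fold 4: move[3]->U => LDLURR INVALID (collision), skipped
Fold 5: move[4]->D => LDLDDR VALID

Answer: VXXXV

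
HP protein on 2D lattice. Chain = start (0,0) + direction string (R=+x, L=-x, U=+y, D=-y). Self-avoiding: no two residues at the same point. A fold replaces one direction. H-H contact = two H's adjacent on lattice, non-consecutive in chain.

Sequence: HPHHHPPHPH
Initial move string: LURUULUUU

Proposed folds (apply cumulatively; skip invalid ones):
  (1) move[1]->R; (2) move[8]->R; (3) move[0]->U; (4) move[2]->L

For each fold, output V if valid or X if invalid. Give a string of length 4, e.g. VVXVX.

Answer: XVVV

Derivation:
Initial: LURUULUUU -> [(0, 0), (-1, 0), (-1, 1), (0, 1), (0, 2), (0, 3), (-1, 3), (-1, 4), (-1, 5), (-1, 6)]
Fold 1: move[1]->R => LRRUULUUU INVALID (collision), skipped
Fold 2: move[8]->R => LURUULUUR VALID
Fold 3: move[0]->U => UURUULUUR VALID
Fold 4: move[2]->L => UULUULUUR VALID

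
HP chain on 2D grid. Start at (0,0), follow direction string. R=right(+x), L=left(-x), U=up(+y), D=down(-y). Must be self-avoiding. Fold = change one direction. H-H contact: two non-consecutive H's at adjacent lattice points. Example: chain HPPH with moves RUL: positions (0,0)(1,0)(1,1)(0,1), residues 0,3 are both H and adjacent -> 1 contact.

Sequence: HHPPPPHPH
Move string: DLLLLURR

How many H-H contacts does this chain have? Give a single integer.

Answer: 0

Derivation:
Positions: [(0, 0), (0, -1), (-1, -1), (-2, -1), (-3, -1), (-4, -1), (-4, 0), (-3, 0), (-2, 0)]
No H-H contacts found.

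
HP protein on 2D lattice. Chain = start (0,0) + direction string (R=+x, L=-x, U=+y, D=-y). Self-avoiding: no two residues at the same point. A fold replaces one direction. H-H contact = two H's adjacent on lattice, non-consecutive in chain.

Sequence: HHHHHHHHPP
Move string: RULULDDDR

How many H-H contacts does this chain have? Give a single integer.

Answer: 3

Derivation:
Positions: [(0, 0), (1, 0), (1, 1), (0, 1), (0, 2), (-1, 2), (-1, 1), (-1, 0), (-1, -1), (0, -1)]
H-H contact: residue 0 @(0,0) - residue 7 @(-1, 0)
H-H contact: residue 0 @(0,0) - residue 3 @(0, 1)
H-H contact: residue 3 @(0,1) - residue 6 @(-1, 1)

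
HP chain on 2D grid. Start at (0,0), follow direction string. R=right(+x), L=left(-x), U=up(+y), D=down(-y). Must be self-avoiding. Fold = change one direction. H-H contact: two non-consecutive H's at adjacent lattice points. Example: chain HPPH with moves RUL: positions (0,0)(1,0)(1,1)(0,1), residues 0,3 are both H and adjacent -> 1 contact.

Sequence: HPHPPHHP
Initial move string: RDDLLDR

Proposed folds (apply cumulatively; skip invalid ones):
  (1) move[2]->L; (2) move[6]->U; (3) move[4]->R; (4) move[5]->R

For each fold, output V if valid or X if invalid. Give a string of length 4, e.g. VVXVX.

Initial: RDDLLDR -> [(0, 0), (1, 0), (1, -1), (1, -2), (0, -2), (-1, -2), (-1, -3), (0, -3)]
Fold 1: move[2]->L => RDLLLDR VALID
Fold 2: move[6]->U => RDLLLDU INVALID (collision), skipped
Fold 3: move[4]->R => RDLLRDR INVALID (collision), skipped
Fold 4: move[5]->R => RDLLLRR INVALID (collision), skipped

Answer: VXXX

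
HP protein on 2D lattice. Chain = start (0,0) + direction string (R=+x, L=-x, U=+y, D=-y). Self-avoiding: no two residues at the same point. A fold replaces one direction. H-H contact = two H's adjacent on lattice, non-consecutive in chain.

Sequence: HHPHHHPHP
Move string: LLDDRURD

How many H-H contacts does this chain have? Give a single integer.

Positions: [(0, 0), (-1, 0), (-2, 0), (-2, -1), (-2, -2), (-1, -2), (-1, -1), (0, -1), (0, -2)]
H-H contact: residue 0 @(0,0) - residue 7 @(0, -1)

Answer: 1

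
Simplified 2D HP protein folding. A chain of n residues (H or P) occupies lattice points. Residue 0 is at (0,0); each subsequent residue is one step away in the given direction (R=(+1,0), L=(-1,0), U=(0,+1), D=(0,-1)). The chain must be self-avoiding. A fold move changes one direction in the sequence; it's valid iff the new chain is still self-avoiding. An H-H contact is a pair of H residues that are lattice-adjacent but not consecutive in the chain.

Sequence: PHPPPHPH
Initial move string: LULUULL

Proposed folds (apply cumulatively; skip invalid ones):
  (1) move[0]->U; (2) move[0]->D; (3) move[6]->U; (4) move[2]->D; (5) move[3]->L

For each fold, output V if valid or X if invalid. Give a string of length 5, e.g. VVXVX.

Initial: LULUULL -> [(0, 0), (-1, 0), (-1, 1), (-2, 1), (-2, 2), (-2, 3), (-3, 3), (-4, 3)]
Fold 1: move[0]->U => UULUULL VALID
Fold 2: move[0]->D => DULUULL INVALID (collision), skipped
Fold 3: move[6]->U => UULUULU VALID
Fold 4: move[2]->D => UUDUULU INVALID (collision), skipped
Fold 5: move[3]->L => UULLULU VALID

Answer: VXVXV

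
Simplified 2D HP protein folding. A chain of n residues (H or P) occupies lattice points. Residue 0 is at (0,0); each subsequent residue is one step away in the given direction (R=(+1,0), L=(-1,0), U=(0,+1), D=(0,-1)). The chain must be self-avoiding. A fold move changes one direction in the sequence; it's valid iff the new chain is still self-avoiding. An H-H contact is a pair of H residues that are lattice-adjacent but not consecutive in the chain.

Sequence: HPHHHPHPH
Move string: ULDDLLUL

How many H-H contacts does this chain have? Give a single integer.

Answer: 1

Derivation:
Positions: [(0, 0), (0, 1), (-1, 1), (-1, 0), (-1, -1), (-2, -1), (-3, -1), (-3, 0), (-4, 0)]
H-H contact: residue 0 @(0,0) - residue 3 @(-1, 0)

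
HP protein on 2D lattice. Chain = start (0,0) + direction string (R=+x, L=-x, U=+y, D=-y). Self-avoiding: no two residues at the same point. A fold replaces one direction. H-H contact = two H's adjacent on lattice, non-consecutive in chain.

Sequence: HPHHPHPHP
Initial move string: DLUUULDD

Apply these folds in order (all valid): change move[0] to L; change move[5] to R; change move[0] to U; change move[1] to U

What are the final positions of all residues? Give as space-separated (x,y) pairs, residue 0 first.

Initial moves: DLUUULDD
Fold: move[0]->L => LLUUULDD (positions: [(0, 0), (-1, 0), (-2, 0), (-2, 1), (-2, 2), (-2, 3), (-3, 3), (-3, 2), (-3, 1)])
Fold: move[5]->R => LLUUURDD (positions: [(0, 0), (-1, 0), (-2, 0), (-2, 1), (-2, 2), (-2, 3), (-1, 3), (-1, 2), (-1, 1)])
Fold: move[0]->U => ULUUURDD (positions: [(0, 0), (0, 1), (-1, 1), (-1, 2), (-1, 3), (-1, 4), (0, 4), (0, 3), (0, 2)])
Fold: move[1]->U => UUUUURDD (positions: [(0, 0), (0, 1), (0, 2), (0, 3), (0, 4), (0, 5), (1, 5), (1, 4), (1, 3)])

Answer: (0,0) (0,1) (0,2) (0,3) (0,4) (0,5) (1,5) (1,4) (1,3)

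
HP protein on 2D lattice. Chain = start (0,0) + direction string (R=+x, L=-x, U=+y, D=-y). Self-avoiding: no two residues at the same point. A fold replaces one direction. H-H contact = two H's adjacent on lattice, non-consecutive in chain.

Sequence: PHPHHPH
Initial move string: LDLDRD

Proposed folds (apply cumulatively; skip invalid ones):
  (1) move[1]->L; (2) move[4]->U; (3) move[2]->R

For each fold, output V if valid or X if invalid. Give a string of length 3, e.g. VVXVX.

Initial: LDLDRD -> [(0, 0), (-1, 0), (-1, -1), (-2, -1), (-2, -2), (-1, -2), (-1, -3)]
Fold 1: move[1]->L => LLLDRD VALID
Fold 2: move[4]->U => LLLDUD INVALID (collision), skipped
Fold 3: move[2]->R => LLRDRD INVALID (collision), skipped

Answer: VXX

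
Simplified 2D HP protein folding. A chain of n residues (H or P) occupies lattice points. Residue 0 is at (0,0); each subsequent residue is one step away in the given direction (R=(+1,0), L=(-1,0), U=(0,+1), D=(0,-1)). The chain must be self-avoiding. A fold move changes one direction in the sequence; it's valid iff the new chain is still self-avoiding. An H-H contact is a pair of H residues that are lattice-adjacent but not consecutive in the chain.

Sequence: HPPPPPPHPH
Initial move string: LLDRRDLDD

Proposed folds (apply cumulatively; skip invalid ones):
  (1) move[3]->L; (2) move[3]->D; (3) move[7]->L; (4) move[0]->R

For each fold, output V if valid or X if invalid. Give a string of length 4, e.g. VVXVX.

Initial: LLDRRDLDD -> [(0, 0), (-1, 0), (-2, 0), (-2, -1), (-1, -1), (0, -1), (0, -2), (-1, -2), (-1, -3), (-1, -4)]
Fold 1: move[3]->L => LLDLRDLDD INVALID (collision), skipped
Fold 2: move[3]->D => LLDDRDLDD VALID
Fold 3: move[7]->L => LLDDRDLLD VALID
Fold 4: move[0]->R => RLDDRDLLD INVALID (collision), skipped

Answer: XVVX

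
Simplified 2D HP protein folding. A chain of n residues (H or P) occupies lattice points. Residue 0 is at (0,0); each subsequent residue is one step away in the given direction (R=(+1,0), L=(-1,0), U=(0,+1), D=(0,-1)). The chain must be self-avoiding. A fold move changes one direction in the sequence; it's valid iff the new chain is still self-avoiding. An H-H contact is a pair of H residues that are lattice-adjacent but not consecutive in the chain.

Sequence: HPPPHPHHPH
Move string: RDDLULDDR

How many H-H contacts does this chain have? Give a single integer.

Answer: 2

Derivation:
Positions: [(0, 0), (1, 0), (1, -1), (1, -2), (0, -2), (0, -1), (-1, -1), (-1, -2), (-1, -3), (0, -3)]
H-H contact: residue 4 @(0,-2) - residue 7 @(-1, -2)
H-H contact: residue 4 @(0,-2) - residue 9 @(0, -3)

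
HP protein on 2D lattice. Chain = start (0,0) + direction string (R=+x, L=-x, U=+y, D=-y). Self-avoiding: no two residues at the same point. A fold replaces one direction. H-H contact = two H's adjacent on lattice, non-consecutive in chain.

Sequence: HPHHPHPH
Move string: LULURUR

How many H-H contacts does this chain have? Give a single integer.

Answer: 1

Derivation:
Positions: [(0, 0), (-1, 0), (-1, 1), (-2, 1), (-2, 2), (-1, 2), (-1, 3), (0, 3)]
H-H contact: residue 2 @(-1,1) - residue 5 @(-1, 2)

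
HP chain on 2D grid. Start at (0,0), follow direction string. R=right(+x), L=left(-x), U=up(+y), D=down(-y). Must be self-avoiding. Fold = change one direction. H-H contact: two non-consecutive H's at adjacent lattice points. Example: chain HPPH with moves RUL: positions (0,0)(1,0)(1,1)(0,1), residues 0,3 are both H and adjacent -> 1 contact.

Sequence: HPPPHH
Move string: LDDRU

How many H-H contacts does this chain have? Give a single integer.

Answer: 1

Derivation:
Positions: [(0, 0), (-1, 0), (-1, -1), (-1, -2), (0, -2), (0, -1)]
H-H contact: residue 0 @(0,0) - residue 5 @(0, -1)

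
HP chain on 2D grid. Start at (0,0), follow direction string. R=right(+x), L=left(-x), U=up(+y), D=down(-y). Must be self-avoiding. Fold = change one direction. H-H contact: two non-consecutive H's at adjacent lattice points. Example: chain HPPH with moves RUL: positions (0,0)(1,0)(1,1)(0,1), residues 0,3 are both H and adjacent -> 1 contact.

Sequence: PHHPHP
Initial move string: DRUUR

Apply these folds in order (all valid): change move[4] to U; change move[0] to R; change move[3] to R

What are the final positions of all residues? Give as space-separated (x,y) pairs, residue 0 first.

Initial moves: DRUUR
Fold: move[4]->U => DRUUU (positions: [(0, 0), (0, -1), (1, -1), (1, 0), (1, 1), (1, 2)])
Fold: move[0]->R => RRUUU (positions: [(0, 0), (1, 0), (2, 0), (2, 1), (2, 2), (2, 3)])
Fold: move[3]->R => RRURU (positions: [(0, 0), (1, 0), (2, 0), (2, 1), (3, 1), (3, 2)])

Answer: (0,0) (1,0) (2,0) (2,1) (3,1) (3,2)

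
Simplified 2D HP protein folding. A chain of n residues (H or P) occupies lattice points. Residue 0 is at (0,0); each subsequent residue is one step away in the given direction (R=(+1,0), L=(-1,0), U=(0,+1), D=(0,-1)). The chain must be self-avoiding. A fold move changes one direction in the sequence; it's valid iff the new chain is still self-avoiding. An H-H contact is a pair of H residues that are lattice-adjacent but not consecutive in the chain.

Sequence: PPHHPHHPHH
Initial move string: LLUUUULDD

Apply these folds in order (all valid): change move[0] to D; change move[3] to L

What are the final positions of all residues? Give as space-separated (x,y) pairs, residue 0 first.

Initial moves: LLUUUULDD
Fold: move[0]->D => DLUUUULDD (positions: [(0, 0), (0, -1), (-1, -1), (-1, 0), (-1, 1), (-1, 2), (-1, 3), (-2, 3), (-2, 2), (-2, 1)])
Fold: move[3]->L => DLULUULDD (positions: [(0, 0), (0, -1), (-1, -1), (-1, 0), (-2, 0), (-2, 1), (-2, 2), (-3, 2), (-3, 1), (-3, 0)])

Answer: (0,0) (0,-1) (-1,-1) (-1,0) (-2,0) (-2,1) (-2,2) (-3,2) (-3,1) (-3,0)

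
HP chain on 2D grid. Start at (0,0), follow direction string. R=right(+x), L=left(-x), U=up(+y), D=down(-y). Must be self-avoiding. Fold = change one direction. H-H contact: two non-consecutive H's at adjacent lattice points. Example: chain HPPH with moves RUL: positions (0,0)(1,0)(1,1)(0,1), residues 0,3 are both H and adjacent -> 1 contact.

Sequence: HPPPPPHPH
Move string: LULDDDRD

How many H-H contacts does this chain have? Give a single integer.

Answer: 0

Derivation:
Positions: [(0, 0), (-1, 0), (-1, 1), (-2, 1), (-2, 0), (-2, -1), (-2, -2), (-1, -2), (-1, -3)]
No H-H contacts found.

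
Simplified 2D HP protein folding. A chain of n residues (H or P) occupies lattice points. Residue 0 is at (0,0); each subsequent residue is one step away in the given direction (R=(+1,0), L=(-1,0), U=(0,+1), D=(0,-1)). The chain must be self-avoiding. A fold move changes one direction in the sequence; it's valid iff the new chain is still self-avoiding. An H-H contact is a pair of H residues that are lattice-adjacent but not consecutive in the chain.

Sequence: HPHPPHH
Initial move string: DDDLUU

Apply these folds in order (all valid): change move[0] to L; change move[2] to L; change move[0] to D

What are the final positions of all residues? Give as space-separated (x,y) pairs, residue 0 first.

Initial moves: DDDLUU
Fold: move[0]->L => LDDLUU (positions: [(0, 0), (-1, 0), (-1, -1), (-1, -2), (-2, -2), (-2, -1), (-2, 0)])
Fold: move[2]->L => LDLLUU (positions: [(0, 0), (-1, 0), (-1, -1), (-2, -1), (-3, -1), (-3, 0), (-3, 1)])
Fold: move[0]->D => DDLLUU (positions: [(0, 0), (0, -1), (0, -2), (-1, -2), (-2, -2), (-2, -1), (-2, 0)])

Answer: (0,0) (0,-1) (0,-2) (-1,-2) (-2,-2) (-2,-1) (-2,0)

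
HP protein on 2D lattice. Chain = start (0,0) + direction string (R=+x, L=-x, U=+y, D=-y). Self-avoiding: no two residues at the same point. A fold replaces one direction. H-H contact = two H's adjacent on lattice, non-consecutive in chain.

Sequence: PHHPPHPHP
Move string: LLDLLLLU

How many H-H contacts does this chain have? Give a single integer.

Positions: [(0, 0), (-1, 0), (-2, 0), (-2, -1), (-3, -1), (-4, -1), (-5, -1), (-6, -1), (-6, 0)]
No H-H contacts found.

Answer: 0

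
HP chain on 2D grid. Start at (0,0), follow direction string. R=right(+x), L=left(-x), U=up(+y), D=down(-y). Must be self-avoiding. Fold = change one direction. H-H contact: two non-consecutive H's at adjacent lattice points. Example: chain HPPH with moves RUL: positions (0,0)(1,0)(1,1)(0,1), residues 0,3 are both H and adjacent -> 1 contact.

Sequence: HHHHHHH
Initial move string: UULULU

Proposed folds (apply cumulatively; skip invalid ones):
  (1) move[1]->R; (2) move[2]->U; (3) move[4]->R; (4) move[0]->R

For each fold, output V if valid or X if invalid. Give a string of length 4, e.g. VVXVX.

Initial: UULULU -> [(0, 0), (0, 1), (0, 2), (-1, 2), (-1, 3), (-2, 3), (-2, 4)]
Fold 1: move[1]->R => URLULU INVALID (collision), skipped
Fold 2: move[2]->U => UUUULU VALID
Fold 3: move[4]->R => UUUURU VALID
Fold 4: move[0]->R => RUUURU VALID

Answer: XVVV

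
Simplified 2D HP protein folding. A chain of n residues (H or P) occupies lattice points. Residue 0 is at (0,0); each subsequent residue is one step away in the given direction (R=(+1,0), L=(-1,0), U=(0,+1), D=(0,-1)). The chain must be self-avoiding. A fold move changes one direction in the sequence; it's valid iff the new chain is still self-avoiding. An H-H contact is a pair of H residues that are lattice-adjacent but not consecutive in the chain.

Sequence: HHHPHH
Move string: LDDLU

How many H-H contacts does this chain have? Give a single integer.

Answer: 1

Derivation:
Positions: [(0, 0), (-1, 0), (-1, -1), (-1, -2), (-2, -2), (-2, -1)]
H-H contact: residue 2 @(-1,-1) - residue 5 @(-2, -1)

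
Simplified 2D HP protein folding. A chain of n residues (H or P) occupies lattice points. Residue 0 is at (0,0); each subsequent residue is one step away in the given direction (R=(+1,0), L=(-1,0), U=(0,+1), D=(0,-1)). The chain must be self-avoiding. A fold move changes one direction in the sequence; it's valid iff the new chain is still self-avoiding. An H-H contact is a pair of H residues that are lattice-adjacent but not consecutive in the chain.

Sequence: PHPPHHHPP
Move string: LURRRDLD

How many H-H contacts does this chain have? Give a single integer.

Answer: 0

Derivation:
Positions: [(0, 0), (-1, 0), (-1, 1), (0, 1), (1, 1), (2, 1), (2, 0), (1, 0), (1, -1)]
No H-H contacts found.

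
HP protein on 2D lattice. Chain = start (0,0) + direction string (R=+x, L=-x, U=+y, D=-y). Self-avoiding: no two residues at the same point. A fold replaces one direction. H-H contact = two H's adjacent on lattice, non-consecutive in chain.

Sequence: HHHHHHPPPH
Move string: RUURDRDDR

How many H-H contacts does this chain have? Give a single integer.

Positions: [(0, 0), (1, 0), (1, 1), (1, 2), (2, 2), (2, 1), (3, 1), (3, 0), (3, -1), (4, -1)]
H-H contact: residue 2 @(1,1) - residue 5 @(2, 1)

Answer: 1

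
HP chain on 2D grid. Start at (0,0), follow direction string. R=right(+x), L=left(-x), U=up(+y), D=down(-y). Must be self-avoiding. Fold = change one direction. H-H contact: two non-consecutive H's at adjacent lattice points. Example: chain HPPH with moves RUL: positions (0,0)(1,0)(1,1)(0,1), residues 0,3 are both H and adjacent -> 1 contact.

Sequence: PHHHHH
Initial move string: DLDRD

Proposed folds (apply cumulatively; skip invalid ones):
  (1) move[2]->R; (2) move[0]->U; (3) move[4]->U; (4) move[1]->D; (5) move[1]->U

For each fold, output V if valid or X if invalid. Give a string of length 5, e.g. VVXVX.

Initial: DLDRD -> [(0, 0), (0, -1), (-1, -1), (-1, -2), (0, -2), (0, -3)]
Fold 1: move[2]->R => DLRRD INVALID (collision), skipped
Fold 2: move[0]->U => ULDRD INVALID (collision), skipped
Fold 3: move[4]->U => DLDRU INVALID (collision), skipped
Fold 4: move[1]->D => DDDRD VALID
Fold 5: move[1]->U => DUDRD INVALID (collision), skipped

Answer: XXXVX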